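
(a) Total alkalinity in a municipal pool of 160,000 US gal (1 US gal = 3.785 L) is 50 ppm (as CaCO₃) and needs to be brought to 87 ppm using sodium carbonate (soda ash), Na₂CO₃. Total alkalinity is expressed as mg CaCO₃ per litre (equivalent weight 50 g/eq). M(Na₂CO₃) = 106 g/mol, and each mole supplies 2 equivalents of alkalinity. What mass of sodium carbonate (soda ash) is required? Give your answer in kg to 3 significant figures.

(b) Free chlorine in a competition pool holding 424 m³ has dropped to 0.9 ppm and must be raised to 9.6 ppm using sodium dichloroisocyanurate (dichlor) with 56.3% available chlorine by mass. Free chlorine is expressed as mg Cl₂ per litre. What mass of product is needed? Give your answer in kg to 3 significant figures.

(a) 23.8 kg; (b) 6.55 kg

(a) Volume: 160,000 US gal × 3.785 L/gal = 605,600 L.
(a) Alkalinity to add: (87 − 50) = 37 mg/L as CaCO₃ × 605,600 L = 22,410 g as CaCO₃.
(a) Equivalents: 22,410 g ÷ 50 g/eq = 448.1 eq.
(a) Each mole of Na₂CO₃ supplies 2 eq, so 448.1 / 2 = 224.1 mol.
(a) Mass: 224.1 mol × 106 g/mol = 23,750 g.

(b) Volume: 424 m³ = 424,000 L.
(b) Chlorine deficit: 9.6 − 0.9 = 8.7 ppm = 8.7 mg/L as Cl₂.
(b) Cl₂ equivalent needed: 8.7 mg/L × 424,000 L = 3,689,000 mg = 3689 g.
(b) Product at 56.3% available chlorine: 3689 / 0.563 = 6552 g.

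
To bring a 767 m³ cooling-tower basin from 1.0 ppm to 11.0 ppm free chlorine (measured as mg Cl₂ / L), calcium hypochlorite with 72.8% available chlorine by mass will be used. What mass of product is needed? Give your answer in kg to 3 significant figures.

Volume: 767 m³ = 767,000 L.
Chlorine deficit: 11.0 − 1.0 = 10 ppm = 10 mg/L as Cl₂.
Cl₂ equivalent needed: 10 mg/L × 767,000 L = 7,670,000 mg = 7670 g.
Product at 72.8% available chlorine: 7670 / 0.728 = 10,540 g.

10.5 kg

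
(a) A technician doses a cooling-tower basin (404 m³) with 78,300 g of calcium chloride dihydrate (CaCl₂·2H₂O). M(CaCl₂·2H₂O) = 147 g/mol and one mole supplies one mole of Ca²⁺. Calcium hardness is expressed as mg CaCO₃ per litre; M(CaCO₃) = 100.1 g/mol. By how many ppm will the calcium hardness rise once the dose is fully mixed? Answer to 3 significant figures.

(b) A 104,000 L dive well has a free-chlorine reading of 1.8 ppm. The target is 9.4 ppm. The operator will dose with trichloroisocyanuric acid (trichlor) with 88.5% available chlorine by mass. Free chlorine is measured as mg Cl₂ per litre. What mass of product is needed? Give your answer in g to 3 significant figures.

(a) 132 ppm; (b) 893 g

(a) Volume: 404 m³ = 404,000 L.
(a) Moles of Ca²⁺: 78,300 g ÷ 147 g/mol = 532.7 mol.
(a) As CaCO₃: 532.7 mol × 100.1 g/mol = 53,320 g.
(a) Rise: 53,320 g / 404,000 L × 1000 = 132 mg/L.

(b) Chlorine deficit: 9.4 − 1.8 = 7.6 ppm = 7.6 mg/L as Cl₂.
(b) Cl₂ equivalent needed: 7.6 mg/L × 104,000 L = 790,400 mg = 790.4 g.
(b) Product at 88.5% available chlorine: 790.4 / 0.885 = 893.1 g.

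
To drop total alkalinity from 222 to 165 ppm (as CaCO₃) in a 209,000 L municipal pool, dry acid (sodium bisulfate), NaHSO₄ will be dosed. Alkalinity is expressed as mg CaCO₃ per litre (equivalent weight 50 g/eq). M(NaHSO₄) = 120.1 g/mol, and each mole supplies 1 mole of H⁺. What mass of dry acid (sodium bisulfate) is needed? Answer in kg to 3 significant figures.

28.6 kg

Alkalinity to neutralize: (222 − 165) = 57 mg/L as CaCO₃ × 209,000 L = 11,910 g as CaCO₃.
Equivalents of H⁺ required: 11,910 ÷ 50 g/eq = 238.3 eq = 238.3 mol NaHSO₄.
Mass of NaHSO₄: 238.3 × 120.1 = 28,620 g.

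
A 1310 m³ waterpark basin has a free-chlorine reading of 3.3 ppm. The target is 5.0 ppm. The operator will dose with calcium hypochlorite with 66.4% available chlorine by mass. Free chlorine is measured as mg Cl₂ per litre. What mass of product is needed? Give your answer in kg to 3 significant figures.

Volume: 1310 m³ = 1,310,000 L.
Chlorine deficit: 5.0 − 3.3 = 1.7 ppm = 1.7 mg/L as Cl₂.
Cl₂ equivalent needed: 1.7 mg/L × 1,310,000 L = 2,227,000 mg = 2227 g.
Product at 66.4% available chlorine: 2227 / 0.664 = 3354 g.

3.35 kg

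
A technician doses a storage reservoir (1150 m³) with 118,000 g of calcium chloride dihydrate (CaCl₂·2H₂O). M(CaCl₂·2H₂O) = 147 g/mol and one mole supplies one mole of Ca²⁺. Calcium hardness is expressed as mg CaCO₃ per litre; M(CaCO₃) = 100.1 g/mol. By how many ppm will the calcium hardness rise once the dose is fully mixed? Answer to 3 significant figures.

69.9 ppm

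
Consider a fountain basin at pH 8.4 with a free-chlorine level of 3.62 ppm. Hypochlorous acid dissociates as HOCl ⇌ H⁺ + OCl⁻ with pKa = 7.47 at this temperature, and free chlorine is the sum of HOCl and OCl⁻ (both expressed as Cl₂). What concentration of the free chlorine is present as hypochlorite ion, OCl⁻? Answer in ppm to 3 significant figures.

3.24 ppm

[OCl⁻]/[HOCl] = 10^(pH − pKa) = 10^(8.4 − 7.47) = 10^0.93 = 8.511.
Fraction as HOCl = 1 / (1 + 8.511) = 0.1051.
OCl⁻ = (1 − 0.1051) × 3.62 ppm = 3.239 ppm.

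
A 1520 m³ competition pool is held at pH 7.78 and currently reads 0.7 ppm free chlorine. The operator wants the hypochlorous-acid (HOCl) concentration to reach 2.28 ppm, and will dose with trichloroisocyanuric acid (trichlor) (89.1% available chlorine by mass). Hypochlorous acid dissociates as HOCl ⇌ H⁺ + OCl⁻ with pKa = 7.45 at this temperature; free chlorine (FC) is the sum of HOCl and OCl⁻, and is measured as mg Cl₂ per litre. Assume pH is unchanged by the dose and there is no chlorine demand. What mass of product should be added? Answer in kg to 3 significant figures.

11.0 kg

Volume: 1520 m³ = 1,520,000 L.
[OCl⁻]/[HOCl] = 10^(pH − pKa) = 10^(7.78 − 7.45) = 2.138; fraction as HOCl = 1/(1 + 2.138) = 0.3187.
Free chlorine required for 2.28 ppm HOCl: 2.28 / 0.3187 = 7.155 ppm.
FC to add: 7.155 − 0.7 = 6.455 mg/L as Cl₂.
Cl₂ equivalent: 6.455 mg/L × 1,520,000 L = 9811 g.
Product at 89.1% available Cl: 9811 / 0.891 = 11,010 g.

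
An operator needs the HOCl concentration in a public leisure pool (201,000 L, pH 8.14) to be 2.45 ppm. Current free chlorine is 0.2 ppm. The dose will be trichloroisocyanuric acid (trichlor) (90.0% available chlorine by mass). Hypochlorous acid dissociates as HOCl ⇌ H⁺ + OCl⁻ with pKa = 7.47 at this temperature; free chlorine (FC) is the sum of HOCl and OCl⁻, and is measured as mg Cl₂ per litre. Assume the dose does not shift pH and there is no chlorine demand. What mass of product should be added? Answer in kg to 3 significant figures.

[OCl⁻]/[HOCl] = 10^(pH − pKa) = 10^(8.14 − 7.47) = 4.677; fraction as HOCl = 1/(1 + 4.677) = 0.1761.
Free chlorine required for 2.45 ppm HOCl: 2.45 / 0.1761 = 13.91 ppm.
FC to add: 13.91 − 0.2 = 13.71 mg/L as Cl₂.
Cl₂ equivalent: 13.71 mg/L × 201,000 L = 2756 g.
Product at 90.0% available Cl: 2756 / 0.9 = 3062 g.

3.06 kg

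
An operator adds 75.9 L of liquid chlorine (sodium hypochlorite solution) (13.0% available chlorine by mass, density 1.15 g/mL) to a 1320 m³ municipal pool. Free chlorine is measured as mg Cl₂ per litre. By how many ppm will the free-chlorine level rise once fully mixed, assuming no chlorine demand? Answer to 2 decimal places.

8.60 ppm

Volume: 1320 m³ = 1,320,000 L.
Mass of solution: 75.9 L × 1000 mL/L × 1.15 g/mL = 87,280 g.
Available chlorine delivered: 87,280 g × 0.13 = 11,350 g as Cl₂.
Concentration rise: 11,350 g / 1,320,000 L = 8.596 mg/L = 8.60 ppm.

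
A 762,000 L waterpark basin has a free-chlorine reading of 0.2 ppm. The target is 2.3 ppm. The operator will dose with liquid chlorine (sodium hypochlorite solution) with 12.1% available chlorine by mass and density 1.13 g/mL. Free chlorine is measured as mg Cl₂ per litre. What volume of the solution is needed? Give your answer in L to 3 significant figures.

11.7 L

Chlorine deficit: 2.3 − 0.2 = 2.1 ppm = 2.1 mg/L as Cl₂.
Cl₂ equivalent needed: 2.1 mg/L × 762,000 L = 1,600,000 mg = 1600 g.
Product at 12.1% available chlorine: 1600 / 0.121 = 13,220 g.
Volume at density 1.13 g/mL: 13,220 g ÷ 1.13 g/mL = 11,700 mL.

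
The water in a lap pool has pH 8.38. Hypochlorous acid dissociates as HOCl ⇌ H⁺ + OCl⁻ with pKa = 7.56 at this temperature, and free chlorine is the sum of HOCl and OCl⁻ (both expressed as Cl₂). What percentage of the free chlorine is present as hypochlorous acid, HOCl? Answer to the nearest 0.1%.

[OCl⁻]/[HOCl] = 10^(pH − pKa) = 10^(8.38 − 7.56) = 10^0.82 = 6.607.
Fraction as HOCl = 1 / (1 + 6.607) = 0.1315.

13.1%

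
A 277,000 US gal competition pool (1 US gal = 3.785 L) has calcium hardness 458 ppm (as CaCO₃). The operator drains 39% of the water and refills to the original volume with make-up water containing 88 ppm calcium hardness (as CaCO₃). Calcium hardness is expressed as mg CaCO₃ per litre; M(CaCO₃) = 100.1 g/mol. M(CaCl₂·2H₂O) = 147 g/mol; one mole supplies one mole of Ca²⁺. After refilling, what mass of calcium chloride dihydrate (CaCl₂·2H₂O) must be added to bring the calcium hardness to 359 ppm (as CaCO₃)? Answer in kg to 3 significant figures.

Volume: 277,000 US gal × 3.785 L/gal = 1,048,445 L.
After draining 39% and refilling: 458 × 0.61 + 88 × 0.39 = 313.7 ppm.
Deficit to target: 359 − 313.7 = 45.3 mg/L.
As CaCO₃: 45.3 mg/L × 1,048,445 L = 47,490 g; ÷ 100.1 = 474.5 mol Ca²⁺.
Mass: 474.5 × 147 = 69,750 g.

69.7 kg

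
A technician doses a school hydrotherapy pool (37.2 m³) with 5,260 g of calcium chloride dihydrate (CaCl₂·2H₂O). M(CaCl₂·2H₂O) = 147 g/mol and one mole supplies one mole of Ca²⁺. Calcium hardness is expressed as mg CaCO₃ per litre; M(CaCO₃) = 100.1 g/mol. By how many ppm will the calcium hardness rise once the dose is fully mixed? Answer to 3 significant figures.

96.3 ppm

Volume: 37.2 m³ = 37,200 L.
Moles of Ca²⁺: 5,260 g ÷ 147 g/mol = 35.78 mol.
As CaCO₃: 35.78 mol × 100.1 g/mol = 3582 g.
Rise: 3582 g / 37,200 L × 1000 = 96.29 mg/L.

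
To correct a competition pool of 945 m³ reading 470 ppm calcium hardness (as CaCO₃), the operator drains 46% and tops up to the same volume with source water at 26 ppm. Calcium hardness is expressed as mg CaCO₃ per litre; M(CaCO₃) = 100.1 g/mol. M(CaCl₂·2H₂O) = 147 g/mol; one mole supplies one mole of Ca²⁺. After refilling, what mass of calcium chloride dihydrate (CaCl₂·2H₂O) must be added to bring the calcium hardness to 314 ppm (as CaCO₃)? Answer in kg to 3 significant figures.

Volume: 945 m³ = 945,000 L.
After draining 46% and refilling: 470 × 0.54 + 26 × 0.46 = 265.76 ppm.
Deficit to target: 314 − 265.76 = 48.24 mg/L.
As CaCO₃: 48.24 mg/L × 945,000 L = 45,590 g; ÷ 100.1 = 455.4 mol Ca²⁺.
Mass: 455.4 × 147 = 66,950 g.

66.9 kg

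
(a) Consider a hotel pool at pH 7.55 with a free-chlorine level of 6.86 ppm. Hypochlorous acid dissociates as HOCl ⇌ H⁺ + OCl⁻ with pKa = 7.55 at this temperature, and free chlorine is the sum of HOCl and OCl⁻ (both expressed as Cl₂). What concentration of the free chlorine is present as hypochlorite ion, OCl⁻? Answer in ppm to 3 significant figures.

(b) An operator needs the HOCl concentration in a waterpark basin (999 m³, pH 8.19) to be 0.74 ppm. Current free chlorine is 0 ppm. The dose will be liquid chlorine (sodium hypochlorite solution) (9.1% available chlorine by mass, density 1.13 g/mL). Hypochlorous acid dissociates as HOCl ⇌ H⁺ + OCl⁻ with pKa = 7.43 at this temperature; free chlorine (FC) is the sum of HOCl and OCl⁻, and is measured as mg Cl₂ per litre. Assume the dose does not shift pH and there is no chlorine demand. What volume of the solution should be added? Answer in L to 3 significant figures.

(a) 3.43 ppm; (b) 48.6 L

(a) [OCl⁻]/[HOCl] = 10^(pH − pKa) = 10^(7.55 − 7.55) = 10^0.00 = 1.
(a) Fraction as HOCl = 1 / (1 + 1) = 0.5.
(a) OCl⁻ = (1 − 0.5) × 6.86 ppm = 3.43 ppm.

(b) Volume: 999 m³ = 999,000 L.
(b) [OCl⁻]/[HOCl] = 10^(pH − pKa) = 10^(8.19 − 7.43) = 5.754; fraction as HOCl = 1/(1 + 5.754) = 0.1481.
(b) Free chlorine required for 0.74 ppm HOCl: 0.74 / 0.1481 = 4.998 ppm.
(b) FC to add: 4.998 − 0 = 4.998 mg/L as Cl₂.
(b) Cl₂ equivalent: 4.998 mg/L × 999,000 L = 4993 g.
(b) Product at 9.1% available Cl: 4993 / 0.091 = 54,870 g.
(b) Volume: 54,870 g ÷ 1.13 g/mL = 48,560 mL.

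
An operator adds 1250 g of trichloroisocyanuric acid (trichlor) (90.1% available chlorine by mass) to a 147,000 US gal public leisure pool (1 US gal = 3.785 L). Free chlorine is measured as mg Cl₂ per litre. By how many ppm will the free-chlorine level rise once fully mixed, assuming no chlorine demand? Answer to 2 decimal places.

2.02 ppm

Volume: 147,000 US gal × 3.785 L/gal = 556,395 L.
Available chlorine delivered: 1250 g × 0.901 = 1126 g as Cl₂.
Concentration rise: 1126 g / 556,395 L = 2.024 mg/L = 2.02 ppm.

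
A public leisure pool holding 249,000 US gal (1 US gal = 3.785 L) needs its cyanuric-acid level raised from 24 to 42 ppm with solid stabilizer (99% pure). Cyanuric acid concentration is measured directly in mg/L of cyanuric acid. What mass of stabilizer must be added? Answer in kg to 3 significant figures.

17.1 kg

Volume: 249,000 US gal × 3.785 L/gal = 942,465 L.
CYA to add: (42 − 24) = 18 mg/L × 942,465 L = 16,960 g cyanuric acid.
At 99% purity: 16,960 / 0.99 = 17,140 g product.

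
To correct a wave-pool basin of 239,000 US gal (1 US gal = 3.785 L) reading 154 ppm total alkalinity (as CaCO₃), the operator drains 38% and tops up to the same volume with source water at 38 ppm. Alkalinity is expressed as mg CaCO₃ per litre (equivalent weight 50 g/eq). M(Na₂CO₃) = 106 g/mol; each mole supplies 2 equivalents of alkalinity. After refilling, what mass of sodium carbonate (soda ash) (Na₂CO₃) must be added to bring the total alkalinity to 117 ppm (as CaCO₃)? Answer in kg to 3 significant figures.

6.79 kg

Volume: 239,000 US gal × 3.785 L/gal = 904,615 L.
After draining 38% and refilling: 154 × 0.62 + 38 × 0.38 = 109.92 ppm.
Deficit to target: 117 − 109.92 = 7.08 mg/L.
As CaCO₃: 7.08 mg/L × 904,615 L = 6405 g; ÷ 50 g/eq ÷ 2 = 64.05 mol Na₂CO₃.
Mass: 64.05 × 106 = 6789 g.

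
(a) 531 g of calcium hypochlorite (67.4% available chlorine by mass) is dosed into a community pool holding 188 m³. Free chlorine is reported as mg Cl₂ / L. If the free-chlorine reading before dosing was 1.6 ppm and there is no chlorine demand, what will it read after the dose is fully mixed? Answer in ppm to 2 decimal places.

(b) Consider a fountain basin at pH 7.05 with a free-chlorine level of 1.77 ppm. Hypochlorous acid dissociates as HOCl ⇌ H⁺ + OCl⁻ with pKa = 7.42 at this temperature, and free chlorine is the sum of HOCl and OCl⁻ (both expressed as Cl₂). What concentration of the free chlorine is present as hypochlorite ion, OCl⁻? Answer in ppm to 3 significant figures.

(a) 3.50 ppm; (b) 0.529 ppm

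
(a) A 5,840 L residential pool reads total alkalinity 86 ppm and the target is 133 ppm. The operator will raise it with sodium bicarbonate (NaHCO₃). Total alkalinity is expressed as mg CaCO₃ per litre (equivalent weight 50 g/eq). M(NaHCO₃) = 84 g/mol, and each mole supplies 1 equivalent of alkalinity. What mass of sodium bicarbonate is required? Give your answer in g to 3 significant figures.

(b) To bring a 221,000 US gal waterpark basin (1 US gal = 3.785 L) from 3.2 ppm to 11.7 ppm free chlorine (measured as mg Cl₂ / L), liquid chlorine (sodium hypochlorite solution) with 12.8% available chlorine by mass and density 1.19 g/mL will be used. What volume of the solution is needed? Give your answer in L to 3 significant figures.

(a) Alkalinity to add: (133 − 86) = 47 mg/L as CaCO₃ × 5,840 L = 274.5 g as CaCO₃.
(a) Equivalents: 274.5 g ÷ 50 g/eq = 5.49 eq.
(a) NaHCO₃ supplies 1 eq per mole → 5.49 mol.
(a) Mass: 5.49 mol × 84 g/mol = 461.1 g.

(b) Volume: 221,000 US gal × 3.785 L/gal = 836,485 L.
(b) Chlorine deficit: 11.7 − 3.2 = 8.5 ppm = 8.5 mg/L as Cl₂.
(b) Cl₂ equivalent needed: 8.5 mg/L × 836,485 L = 7,110,000 mg = 7110 g.
(b) Product at 12.8% available chlorine: 7110 / 0.128 = 55,550 g.
(b) Volume at density 1.19 g/mL: 55,550 g ÷ 1.19 g/mL = 46,680 mL.

(a) 461 g; (b) 46.7 L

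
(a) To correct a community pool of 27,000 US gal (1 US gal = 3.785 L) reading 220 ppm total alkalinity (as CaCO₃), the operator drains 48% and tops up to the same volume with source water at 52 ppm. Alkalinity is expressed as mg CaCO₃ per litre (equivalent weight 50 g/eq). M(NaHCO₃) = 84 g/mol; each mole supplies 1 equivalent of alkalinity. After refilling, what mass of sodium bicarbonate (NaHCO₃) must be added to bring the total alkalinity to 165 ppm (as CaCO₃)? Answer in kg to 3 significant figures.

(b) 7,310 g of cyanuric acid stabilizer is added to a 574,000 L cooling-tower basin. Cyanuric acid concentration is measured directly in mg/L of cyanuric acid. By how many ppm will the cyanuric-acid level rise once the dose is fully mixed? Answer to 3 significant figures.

(a) 4.40 kg; (b) 12.7 ppm

(a) Volume: 27,000 US gal × 3.785 L/gal = 102,195 L.
(a) After draining 48% and refilling: 220 × 0.52 + 52 × 0.48 = 139.36 ppm.
(a) Deficit to target: 165 − 139.36 = 25.64 mg/L.
(a) As CaCO₃: 25.64 mg/L × 102,195 L = 2620 g; ÷ 50 g/eq ÷ 1 = 52.41 mol NaHCO₃.
(a) Mass: 52.41 × 84 = 4402 g.

(b) Rise: 7,310 g / 574,000 L × 1000 = 12.74 mg/L.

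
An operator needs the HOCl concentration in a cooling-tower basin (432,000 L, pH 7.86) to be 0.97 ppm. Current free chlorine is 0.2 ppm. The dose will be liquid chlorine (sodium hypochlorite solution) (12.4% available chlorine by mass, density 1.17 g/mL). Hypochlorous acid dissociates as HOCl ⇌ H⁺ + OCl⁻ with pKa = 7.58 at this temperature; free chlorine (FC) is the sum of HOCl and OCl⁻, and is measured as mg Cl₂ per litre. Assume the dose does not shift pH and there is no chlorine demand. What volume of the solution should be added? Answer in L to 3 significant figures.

[OCl⁻]/[HOCl] = 10^(pH − pKa) = 10^(7.86 − 7.58) = 1.905; fraction as HOCl = 1/(1 + 1.905) = 0.3442.
Free chlorine required for 0.97 ppm HOCl: 0.97 / 0.3442 = 2.818 ppm.
FC to add: 2.818 − 0.2 = 2.618 mg/L as Cl₂.
Cl₂ equivalent: 2.618 mg/L × 432,000 L = 1131 g.
Product at 12.4% available Cl: 1131 / 0.124 = 9122 g.
Volume: 9122 g ÷ 1.17 g/mL = 7796 mL.

7.80 L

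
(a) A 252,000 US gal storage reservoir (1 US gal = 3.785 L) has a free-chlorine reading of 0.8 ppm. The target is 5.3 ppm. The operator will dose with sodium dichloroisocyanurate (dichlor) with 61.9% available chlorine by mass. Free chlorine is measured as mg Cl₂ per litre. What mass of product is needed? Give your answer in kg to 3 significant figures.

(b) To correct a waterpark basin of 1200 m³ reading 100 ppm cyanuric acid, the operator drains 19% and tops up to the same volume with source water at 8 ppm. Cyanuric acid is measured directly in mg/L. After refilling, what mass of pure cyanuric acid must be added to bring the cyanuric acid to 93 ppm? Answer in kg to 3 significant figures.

(a) 6.93 kg; (b) 12.6 kg

(a) Volume: 252,000 US gal × 3.785 L/gal = 953,820 L.
(a) Chlorine deficit: 5.3 − 0.8 = 4.5 ppm = 4.5 mg/L as Cl₂.
(a) Cl₂ equivalent needed: 4.5 mg/L × 953,820 L = 4,292,000 mg = 4292 g.
(a) Product at 61.9% available chlorine: 4292 / 0.619 = 6934 g.

(b) Volume: 1200 m³ = 1,200,000 L.
(b) After draining 19% and refilling: 100 × 0.81 + 8 × 0.19 = 82.52 ppm.
(b) Deficit to target: 93 − 82.52 = 10.48 mg/L.
(b) Mass: 10.48 mg/L × 1,200,000 L = 12,580 g cyanuric acid.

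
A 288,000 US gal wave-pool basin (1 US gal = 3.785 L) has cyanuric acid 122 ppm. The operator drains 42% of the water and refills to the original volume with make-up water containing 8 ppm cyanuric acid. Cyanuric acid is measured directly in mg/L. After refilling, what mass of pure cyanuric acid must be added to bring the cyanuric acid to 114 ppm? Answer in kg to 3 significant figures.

Volume: 288,000 US gal × 3.785 L/gal = 1,090,080 L.
After draining 42% and refilling: 122 × 0.58 + 8 × 0.42 = 74.12 ppm.
Deficit to target: 114 − 74.12 = 39.88 mg/L.
Mass: 39.88 mg/L × 1,090,080 L = 43,470 g cyanuric acid.

43.5 kg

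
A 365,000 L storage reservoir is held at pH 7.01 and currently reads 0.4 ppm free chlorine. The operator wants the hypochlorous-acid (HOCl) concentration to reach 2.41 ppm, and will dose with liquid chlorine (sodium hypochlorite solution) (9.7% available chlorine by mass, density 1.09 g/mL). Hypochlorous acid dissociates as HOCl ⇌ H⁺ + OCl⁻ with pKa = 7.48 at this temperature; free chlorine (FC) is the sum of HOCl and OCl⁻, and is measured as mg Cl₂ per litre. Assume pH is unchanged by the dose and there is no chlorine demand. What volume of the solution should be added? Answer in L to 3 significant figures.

[OCl⁻]/[HOCl] = 10^(pH − pKa) = 10^(7.01 − 7.48) = 0.3388; fraction as HOCl = 1/(1 + 0.3388) = 0.7469.
Free chlorine required for 2.41 ppm HOCl: 2.41 / 0.7469 = 3.227 ppm.
FC to add: 3.227 − 0.4 = 2.827 mg/L as Cl₂.
Cl₂ equivalent: 2.827 mg/L × 365,000 L = 1032 g.
Product at 9.7% available Cl: 1032 / 0.097 = 10,640 g.
Volume: 10,640 g ÷ 1.09 g/mL = 9758 mL.

9.76 L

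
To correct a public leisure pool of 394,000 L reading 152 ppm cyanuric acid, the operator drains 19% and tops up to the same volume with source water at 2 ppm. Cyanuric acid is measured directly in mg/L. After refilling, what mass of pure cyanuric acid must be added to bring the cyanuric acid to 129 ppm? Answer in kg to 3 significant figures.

2.17 kg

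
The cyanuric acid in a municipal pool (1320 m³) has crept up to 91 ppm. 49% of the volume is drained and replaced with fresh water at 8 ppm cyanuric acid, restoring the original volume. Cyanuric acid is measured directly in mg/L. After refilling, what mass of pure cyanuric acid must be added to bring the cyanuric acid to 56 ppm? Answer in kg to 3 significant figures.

Volume: 1320 m³ = 1,320,000 L.
After draining 49% and refilling: 91 × 0.51 + 8 × 0.49 = 50.33 ppm.
Deficit to target: 56 − 50.33 = 5.67 mg/L.
Mass: 5.67 mg/L × 1,320,000 L = 7484 g cyanuric acid.

7.48 kg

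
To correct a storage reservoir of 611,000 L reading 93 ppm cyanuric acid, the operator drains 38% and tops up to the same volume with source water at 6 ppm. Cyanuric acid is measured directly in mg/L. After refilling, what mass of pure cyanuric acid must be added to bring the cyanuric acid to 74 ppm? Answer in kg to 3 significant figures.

After draining 38% and refilling: 93 × 0.62 + 6 × 0.38 = 59.94 ppm.
Deficit to target: 74 − 59.94 = 14.06 mg/L.
Mass: 14.06 mg/L × 611,000 L = 8591 g cyanuric acid.

8.59 kg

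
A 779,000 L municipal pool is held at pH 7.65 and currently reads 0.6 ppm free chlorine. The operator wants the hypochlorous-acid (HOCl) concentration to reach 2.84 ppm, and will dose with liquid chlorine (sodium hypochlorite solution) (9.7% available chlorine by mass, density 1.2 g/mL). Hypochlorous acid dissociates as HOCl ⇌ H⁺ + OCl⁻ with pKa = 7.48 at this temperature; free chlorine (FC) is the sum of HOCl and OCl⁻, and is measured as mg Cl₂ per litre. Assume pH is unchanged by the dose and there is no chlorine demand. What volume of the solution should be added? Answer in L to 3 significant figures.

[OCl⁻]/[HOCl] = 10^(pH − pKa) = 10^(7.65 − 7.48) = 1.479; fraction as HOCl = 1/(1 + 1.479) = 0.4034.
Free chlorine required for 2.84 ppm HOCl: 2.84 / 0.4034 = 7.041 ppm.
FC to add: 7.041 − 0.6 = 6.441 mg/L as Cl₂.
Cl₂ equivalent: 6.441 mg/L × 779,000 L = 5017 g.
Product at 9.7% available Cl: 5017 / 0.097 = 51,720 g.
Volume: 51,720 g ÷ 1.2 g/mL = 43,100 mL.

43.1 L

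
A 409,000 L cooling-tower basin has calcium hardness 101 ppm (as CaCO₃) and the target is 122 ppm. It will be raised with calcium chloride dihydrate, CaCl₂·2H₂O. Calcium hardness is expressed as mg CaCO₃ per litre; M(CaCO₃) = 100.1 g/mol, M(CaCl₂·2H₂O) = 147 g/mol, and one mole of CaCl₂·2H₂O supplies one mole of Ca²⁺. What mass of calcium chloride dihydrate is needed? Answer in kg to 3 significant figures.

12.6 kg

Hardness to add: (122 − 101) = 21 mg/L as CaCO₃ × 409,000 L = 8589 g as CaCO₃.
Moles of Ca²⁺ (1 mol Ca²⁺ ≡ 1 mol CaCO₃): 8589 / 100.1 g/mol = 85.8 mol.
Mass of CaCl₂·2H₂O: 85.8 × 147 = 12,610 g.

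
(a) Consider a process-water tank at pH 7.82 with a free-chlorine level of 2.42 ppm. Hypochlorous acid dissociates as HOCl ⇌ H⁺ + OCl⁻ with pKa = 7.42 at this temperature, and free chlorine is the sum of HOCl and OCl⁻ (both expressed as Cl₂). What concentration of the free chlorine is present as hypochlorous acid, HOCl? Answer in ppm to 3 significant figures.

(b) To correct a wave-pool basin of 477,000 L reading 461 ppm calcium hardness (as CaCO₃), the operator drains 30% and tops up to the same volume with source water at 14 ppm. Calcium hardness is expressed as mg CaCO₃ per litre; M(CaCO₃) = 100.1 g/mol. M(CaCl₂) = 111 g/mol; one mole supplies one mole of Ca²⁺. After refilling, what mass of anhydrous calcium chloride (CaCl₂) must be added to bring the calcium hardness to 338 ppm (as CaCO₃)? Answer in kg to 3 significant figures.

(a) 0.689 ppm; (b) 5.87 kg

(a) [OCl⁻]/[HOCl] = 10^(pH − pKa) = 10^(7.82 − 7.42) = 10^0.40 = 2.512.
(a) Fraction as HOCl = 1 / (1 + 2.512) = 0.2847.
(a) HOCl = 0.2847 × 2.42 ppm = 0.6891 ppm.

(b) After draining 30% and refilling: 461 × 0.70 + 14 × 0.30 = 326.9 ppm.
(b) Deficit to target: 338 − 326.9 = 11.1 mg/L.
(b) As CaCO₃: 11.1 mg/L × 477,000 L = 5295 g; ÷ 100.1 = 52.89 mol Ca²⁺.
(b) Mass: 52.89 × 111 = 5871 g.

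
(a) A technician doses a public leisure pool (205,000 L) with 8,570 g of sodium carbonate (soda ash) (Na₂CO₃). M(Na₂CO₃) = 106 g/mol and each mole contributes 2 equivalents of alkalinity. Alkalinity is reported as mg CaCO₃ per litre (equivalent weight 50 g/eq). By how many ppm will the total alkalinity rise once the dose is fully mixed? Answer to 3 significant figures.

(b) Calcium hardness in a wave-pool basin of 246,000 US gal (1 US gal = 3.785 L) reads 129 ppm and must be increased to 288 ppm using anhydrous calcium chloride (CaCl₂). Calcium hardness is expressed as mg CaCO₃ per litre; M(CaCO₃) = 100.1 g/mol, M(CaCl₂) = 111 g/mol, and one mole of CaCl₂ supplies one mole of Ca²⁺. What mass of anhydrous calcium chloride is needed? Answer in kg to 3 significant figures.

(a) 39.4 ppm; (b) 164 kg

(a) Moles of Na₂CO₃: 8,570 g ÷ 106 g/mol = 80.85 mol → 161.7 eq of alkalinity.
(a) As CaCO₃: 161.7 eq × 50 g/eq = 8085 g.
(a) Rise: 8085 g / 205,000 L × 1000 = 39.44 mg/L.

(b) Volume: 246,000 US gal × 3.785 L/gal = 931,110 L.
(b) Hardness to add: (288 − 129) = 159 mg/L as CaCO₃ × 931,110 L = 148,000 g as CaCO₃.
(b) Moles of Ca²⁺ (1 mol Ca²⁺ ≡ 1 mol CaCO₃): 148,000 / 100.1 g/mol = 1479 mol.
(b) Mass of CaCl₂: 1479 × 111 = 164,200 g.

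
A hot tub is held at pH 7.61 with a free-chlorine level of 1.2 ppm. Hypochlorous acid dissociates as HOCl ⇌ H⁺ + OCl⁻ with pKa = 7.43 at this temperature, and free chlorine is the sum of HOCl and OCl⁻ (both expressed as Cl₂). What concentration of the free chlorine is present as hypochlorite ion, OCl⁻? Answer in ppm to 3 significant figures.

0.723 ppm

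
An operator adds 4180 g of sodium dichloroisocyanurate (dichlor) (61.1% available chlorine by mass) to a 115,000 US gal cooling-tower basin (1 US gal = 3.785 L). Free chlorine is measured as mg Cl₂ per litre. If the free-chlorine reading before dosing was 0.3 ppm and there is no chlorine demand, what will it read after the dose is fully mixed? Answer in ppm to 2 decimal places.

Volume: 115,000 US gal × 3.785 L/gal = 435,275 L.
Available chlorine delivered: 4180 g × 0.611 = 2554 g as Cl₂.
Concentration rise: 2554 g / 435,275 L = 5.868 mg/L = 5.87 ppm.
Final FC: 0.3 + 5.87 = 6.17 ppm.

6.17 ppm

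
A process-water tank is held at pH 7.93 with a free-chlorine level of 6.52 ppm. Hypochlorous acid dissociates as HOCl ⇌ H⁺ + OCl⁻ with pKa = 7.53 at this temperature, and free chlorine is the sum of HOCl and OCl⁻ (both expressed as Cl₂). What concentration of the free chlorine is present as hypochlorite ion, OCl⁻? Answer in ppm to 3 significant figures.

[OCl⁻]/[HOCl] = 10^(pH − pKa) = 10^(7.93 − 7.53) = 10^0.40 = 2.512.
Fraction as HOCl = 1 / (1 + 2.512) = 0.2847.
OCl⁻ = (1 − 0.2847) × 6.52 ppm = 4.663 ppm.

4.66 ppm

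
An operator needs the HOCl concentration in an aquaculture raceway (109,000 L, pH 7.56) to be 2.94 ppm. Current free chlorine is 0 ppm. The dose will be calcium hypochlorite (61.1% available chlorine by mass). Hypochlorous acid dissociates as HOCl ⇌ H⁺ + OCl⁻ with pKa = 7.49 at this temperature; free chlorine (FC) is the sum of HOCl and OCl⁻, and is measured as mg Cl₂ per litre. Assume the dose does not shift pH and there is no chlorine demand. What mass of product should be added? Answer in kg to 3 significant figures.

1.14 kg

[OCl⁻]/[HOCl] = 10^(pH − pKa) = 10^(7.56 − 7.49) = 1.175; fraction as HOCl = 1/(1 + 1.175) = 0.4598.
Free chlorine required for 2.94 ppm HOCl: 2.94 / 0.4598 = 6.394 ppm.
FC to add: 6.394 − 0 = 6.394 mg/L as Cl₂.
Cl₂ equivalent: 6.394 mg/L × 109,000 L = 697 g.
Product at 61.1% available Cl: 697 / 0.611 = 1141 g.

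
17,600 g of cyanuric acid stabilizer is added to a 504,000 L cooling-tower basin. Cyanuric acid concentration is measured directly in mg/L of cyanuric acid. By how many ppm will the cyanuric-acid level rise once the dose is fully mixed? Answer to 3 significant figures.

34.9 ppm

Rise: 17,600 g / 504,000 L × 1000 = 34.92 mg/L.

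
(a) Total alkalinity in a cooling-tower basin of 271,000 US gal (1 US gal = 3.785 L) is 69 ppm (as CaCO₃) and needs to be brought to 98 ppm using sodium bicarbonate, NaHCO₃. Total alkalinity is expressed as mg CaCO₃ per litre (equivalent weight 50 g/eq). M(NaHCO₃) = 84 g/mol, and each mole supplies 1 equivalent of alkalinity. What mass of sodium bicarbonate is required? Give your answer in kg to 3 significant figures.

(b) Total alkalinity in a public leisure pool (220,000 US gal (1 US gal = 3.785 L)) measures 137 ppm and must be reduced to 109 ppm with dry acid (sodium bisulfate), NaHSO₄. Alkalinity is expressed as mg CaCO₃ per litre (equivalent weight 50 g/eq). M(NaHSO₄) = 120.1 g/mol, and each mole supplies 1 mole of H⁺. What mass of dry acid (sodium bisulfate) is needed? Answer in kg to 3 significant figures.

(a) Volume: 271,000 US gal × 3.785 L/gal = 1,025,735 L.
(a) Alkalinity to add: (98 − 69) = 29 mg/L as CaCO₃ × 1,025,735 L = 29,750 g as CaCO₃.
(a) Equivalents: 29,750 g ÷ 50 g/eq = 594.9 eq.
(a) NaHCO₃ supplies 1 eq per mole → 594.9 mol.
(a) Mass: 594.9 mol × 84 g/mol = 49,970 g.

(b) Volume: 220,000 US gal × 3.785 L/gal = 832,700 L.
(b) Alkalinity to neutralize: (137 − 109) = 28 mg/L as CaCO₃ × 832,700 L = 23,320 g as CaCO₃.
(b) Equivalents of H⁺ required: 23,320 ÷ 50 g/eq = 466.3 eq = 466.3 mol NaHSO₄.
(b) Mass of NaHSO₄: 466.3 × 120.1 = 56,000 g.

(a) 50.0 kg; (b) 56.0 kg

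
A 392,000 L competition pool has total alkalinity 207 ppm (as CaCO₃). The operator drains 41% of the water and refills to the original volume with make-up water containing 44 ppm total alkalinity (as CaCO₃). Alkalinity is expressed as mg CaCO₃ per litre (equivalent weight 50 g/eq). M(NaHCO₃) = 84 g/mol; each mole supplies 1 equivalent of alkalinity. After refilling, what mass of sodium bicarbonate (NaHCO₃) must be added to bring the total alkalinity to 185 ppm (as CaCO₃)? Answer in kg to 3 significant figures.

After draining 41% and refilling: 207 × 0.59 + 44 × 0.41 = 140.17 ppm.
Deficit to target: 185 − 140.17 = 44.83 mg/L.
As CaCO₃: 44.83 mg/L × 392,000 L = 17,570 g; ÷ 50 g/eq ÷ 1 = 351.5 mol NaHCO₃.
Mass: 351.5 × 84 = 29,520 g.

29.5 kg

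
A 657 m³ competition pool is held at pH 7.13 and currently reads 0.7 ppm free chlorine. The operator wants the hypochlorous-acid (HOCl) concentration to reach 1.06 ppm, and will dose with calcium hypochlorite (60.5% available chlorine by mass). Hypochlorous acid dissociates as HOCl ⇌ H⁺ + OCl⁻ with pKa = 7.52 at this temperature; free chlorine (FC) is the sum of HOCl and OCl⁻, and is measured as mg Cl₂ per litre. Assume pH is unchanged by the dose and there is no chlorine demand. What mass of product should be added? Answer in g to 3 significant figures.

Volume: 657 m³ = 657,000 L.
[OCl⁻]/[HOCl] = 10^(pH − pKa) = 10^(7.13 − 7.52) = 0.4074; fraction as HOCl = 1/(1 + 0.4074) = 0.7105.
Free chlorine required for 1.06 ppm HOCl: 1.06 / 0.7105 = 1.492 ppm.
FC to add: 1.492 − 0.7 = 0.7918 mg/L as Cl₂.
Cl₂ equivalent: 0.7918 mg/L × 657,000 L = 520.2 g.
Product at 60.5% available Cl: 520.2 / 0.605 = 859.9 g.

860 g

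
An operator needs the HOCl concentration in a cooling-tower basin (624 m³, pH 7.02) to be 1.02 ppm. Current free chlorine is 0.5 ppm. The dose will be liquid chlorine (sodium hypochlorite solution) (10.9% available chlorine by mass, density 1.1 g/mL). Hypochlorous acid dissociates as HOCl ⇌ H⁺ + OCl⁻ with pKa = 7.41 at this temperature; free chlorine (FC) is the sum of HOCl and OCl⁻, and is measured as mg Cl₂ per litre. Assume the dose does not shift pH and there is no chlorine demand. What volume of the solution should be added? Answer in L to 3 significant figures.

4.87 L

Volume: 624 m³ = 624,000 L.
[OCl⁻]/[HOCl] = 10^(pH − pKa) = 10^(7.02 − 7.41) = 0.4074; fraction as HOCl = 1/(1 + 0.4074) = 0.7105.
Free chlorine required for 1.02 ppm HOCl: 1.02 / 0.7105 = 1.436 ppm.
FC to add: 1.436 − 0.5 = 0.9355 mg/L as Cl₂.
Cl₂ equivalent: 0.9355 mg/L × 624,000 L = 583.8 g.
Product at 10.9% available Cl: 583.8 / 0.109 = 5356 g.
Volume: 5356 g ÷ 1.1 g/mL = 4869 mL.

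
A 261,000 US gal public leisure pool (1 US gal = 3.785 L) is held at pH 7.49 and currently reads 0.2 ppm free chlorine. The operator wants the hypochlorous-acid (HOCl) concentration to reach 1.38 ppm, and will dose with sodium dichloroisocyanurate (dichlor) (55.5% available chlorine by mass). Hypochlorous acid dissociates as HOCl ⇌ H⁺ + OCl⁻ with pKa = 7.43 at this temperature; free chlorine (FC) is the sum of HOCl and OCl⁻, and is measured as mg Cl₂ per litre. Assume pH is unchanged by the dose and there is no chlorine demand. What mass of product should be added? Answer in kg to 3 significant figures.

4.92 kg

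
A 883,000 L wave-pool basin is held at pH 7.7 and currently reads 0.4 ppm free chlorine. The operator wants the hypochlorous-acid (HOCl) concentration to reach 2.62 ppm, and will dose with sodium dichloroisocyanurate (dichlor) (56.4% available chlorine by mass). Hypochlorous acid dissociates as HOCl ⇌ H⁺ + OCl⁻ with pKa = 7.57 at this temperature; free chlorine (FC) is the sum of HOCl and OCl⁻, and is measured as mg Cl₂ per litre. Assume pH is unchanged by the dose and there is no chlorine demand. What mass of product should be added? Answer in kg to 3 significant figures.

9.01 kg

[OCl⁻]/[HOCl] = 10^(pH − pKa) = 10^(7.7 − 7.57) = 1.349; fraction as HOCl = 1/(1 + 1.349) = 0.4257.
Free chlorine required for 2.62 ppm HOCl: 2.62 / 0.4257 = 6.154 ppm.
FC to add: 6.154 − 0.4 = 5.754 mg/L as Cl₂.
Cl₂ equivalent: 5.754 mg/L × 883,000 L = 5081 g.
Product at 56.4% available Cl: 5081 / 0.564 = 9009 g.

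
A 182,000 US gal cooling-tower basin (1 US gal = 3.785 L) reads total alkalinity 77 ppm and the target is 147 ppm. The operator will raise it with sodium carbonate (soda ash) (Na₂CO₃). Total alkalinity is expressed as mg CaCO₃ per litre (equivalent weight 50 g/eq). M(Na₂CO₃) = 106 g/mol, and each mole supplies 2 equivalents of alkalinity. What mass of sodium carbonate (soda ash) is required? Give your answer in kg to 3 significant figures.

Volume: 182,000 US gal × 3.785 L/gal = 688,870 L.
Alkalinity to add: (147 − 77) = 70 mg/L as CaCO₃ × 688,870 L = 48,220 g as CaCO₃.
Equivalents: 48,220 g ÷ 50 g/eq = 964.4 eq.
Each mole of Na₂CO₃ supplies 2 eq, so 964.4 / 2 = 482.2 mol.
Mass: 482.2 mol × 106 g/mol = 51,110 g.

51.1 kg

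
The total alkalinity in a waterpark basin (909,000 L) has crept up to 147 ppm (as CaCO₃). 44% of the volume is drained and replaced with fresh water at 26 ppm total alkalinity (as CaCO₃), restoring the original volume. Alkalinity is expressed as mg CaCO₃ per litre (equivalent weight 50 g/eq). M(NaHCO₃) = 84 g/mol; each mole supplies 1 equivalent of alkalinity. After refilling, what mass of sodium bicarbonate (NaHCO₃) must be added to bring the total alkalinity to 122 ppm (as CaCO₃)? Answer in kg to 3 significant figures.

After draining 44% and refilling: 147 × 0.56 + 26 × 0.44 = 93.76 ppm.
Deficit to target: 122 − 93.76 = 28.24 mg/L.
As CaCO₃: 28.24 mg/L × 909,000 L = 25,670 g; ÷ 50 g/eq ÷ 1 = 513.4 mol NaHCO₃.
Mass: 513.4 × 84 = 43,130 g.

43.1 kg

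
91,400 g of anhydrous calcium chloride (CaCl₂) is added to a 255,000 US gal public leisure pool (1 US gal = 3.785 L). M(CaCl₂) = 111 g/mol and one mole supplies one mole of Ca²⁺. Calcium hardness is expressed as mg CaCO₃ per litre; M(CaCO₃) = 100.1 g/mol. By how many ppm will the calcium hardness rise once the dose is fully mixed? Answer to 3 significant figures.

Volume: 255,000 US gal × 3.785 L/gal = 965,175 L.
Moles of Ca²⁺: 91,400 g ÷ 111 g/mol = 823.4 mol.
As CaCO₃: 823.4 mol × 100.1 g/mol = 82,420 g.
Rise: 82,420 g / 965,175 L × 1000 = 85.4 mg/L.

85.4 ppm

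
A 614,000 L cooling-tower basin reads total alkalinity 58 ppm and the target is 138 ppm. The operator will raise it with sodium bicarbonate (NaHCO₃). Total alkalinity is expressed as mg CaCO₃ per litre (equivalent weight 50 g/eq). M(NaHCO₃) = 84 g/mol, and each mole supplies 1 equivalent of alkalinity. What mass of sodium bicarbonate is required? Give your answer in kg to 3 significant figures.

82.5 kg

Alkalinity to add: (138 − 58) = 80 mg/L as CaCO₃ × 614,000 L = 49,120 g as CaCO₃.
Equivalents: 49,120 g ÷ 50 g/eq = 982.4 eq.
NaHCO₃ supplies 1 eq per mole → 982.4 mol.
Mass: 982.4 mol × 84 g/mol = 82,520 g.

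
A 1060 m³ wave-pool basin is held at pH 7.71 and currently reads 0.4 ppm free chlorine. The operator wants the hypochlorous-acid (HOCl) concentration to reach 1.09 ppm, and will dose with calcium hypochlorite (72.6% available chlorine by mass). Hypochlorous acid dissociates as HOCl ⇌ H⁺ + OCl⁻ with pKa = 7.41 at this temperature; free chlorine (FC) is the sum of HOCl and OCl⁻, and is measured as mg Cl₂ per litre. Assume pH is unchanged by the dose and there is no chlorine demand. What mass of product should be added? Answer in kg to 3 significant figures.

Volume: 1060 m³ = 1,060,000 L.
[OCl⁻]/[HOCl] = 10^(pH − pKa) = 10^(7.71 − 7.41) = 1.995; fraction as HOCl = 1/(1 + 1.995) = 0.3339.
Free chlorine required for 1.09 ppm HOCl: 1.09 / 0.3339 = 3.265 ppm.
FC to add: 3.265 − 0.4 = 2.865 mg/L as Cl₂.
Cl₂ equivalent: 2.865 mg/L × 1,060,000 L = 3037 g.
Product at 72.6% available Cl: 3037 / 0.726 = 4183 g.

4.18 kg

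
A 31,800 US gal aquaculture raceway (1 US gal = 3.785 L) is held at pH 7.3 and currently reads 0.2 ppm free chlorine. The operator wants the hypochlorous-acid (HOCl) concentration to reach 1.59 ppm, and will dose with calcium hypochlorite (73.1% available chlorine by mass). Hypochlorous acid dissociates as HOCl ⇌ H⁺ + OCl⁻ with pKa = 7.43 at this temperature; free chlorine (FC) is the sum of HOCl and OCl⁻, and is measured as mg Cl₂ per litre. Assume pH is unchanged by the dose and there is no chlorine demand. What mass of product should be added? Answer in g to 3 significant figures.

423 g

Volume: 31,800 US gal × 3.785 L/gal = 120,363 L.
[OCl⁻]/[HOCl] = 10^(pH − pKa) = 10^(7.3 − 7.43) = 0.7413; fraction as HOCl = 1/(1 + 0.7413) = 0.5743.
Free chlorine required for 1.59 ppm HOCl: 1.59 / 0.5743 = 2.769 ppm.
FC to add: 2.769 − 0.2 = 2.569 mg/L as Cl₂.
Cl₂ equivalent: 2.569 mg/L × 120,363 L = 309.2 g.
Product at 73.1% available Cl: 309.2 / 0.731 = 422.9 g.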